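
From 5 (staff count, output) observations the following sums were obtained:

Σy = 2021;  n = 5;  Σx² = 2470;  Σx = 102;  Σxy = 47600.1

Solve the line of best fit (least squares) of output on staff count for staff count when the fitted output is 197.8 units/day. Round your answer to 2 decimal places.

Sxx = Σx² − (Σx)²/n = 2470 − 2080.8 = 389.2
Sxy = Σxy − (Σx)(Σy)/n = 47600.1 − 41228.4 = 6371.7
b = Sxy/Sxx = 6371.7/389.2 = 16.371274
a = ȳ − b·x̄ = 404.2 − 16.371274·20.4 = 70.226002
Set a + b·x = 197.8: x = (197.8 − 70.226002) / 16.371274 = 7.792551

7.79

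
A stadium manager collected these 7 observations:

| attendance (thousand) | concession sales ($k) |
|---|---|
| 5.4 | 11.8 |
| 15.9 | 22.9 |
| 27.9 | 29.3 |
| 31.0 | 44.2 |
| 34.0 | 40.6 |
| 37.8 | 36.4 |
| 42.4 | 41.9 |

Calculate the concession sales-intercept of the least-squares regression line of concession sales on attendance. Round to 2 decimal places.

9.19

n = 7, Σx = 194.4, Σy = 227.1, Σxy = 7148.38, Σx² = 6403.98
Sxx = Σx² − (Σx)²/n = 6403.98 − 5398.765714 = 1005.214286
Sxy = Σxy − (Σx)(Σy)/n = 7148.38 − 6306.891429 = 841.488571
b = Sxy/Sxx = 841.488571/1005.214286 = 0.837124
a = ȳ − b·x̄ = 32.442857 − 0.837124·27.771429 = 9.194740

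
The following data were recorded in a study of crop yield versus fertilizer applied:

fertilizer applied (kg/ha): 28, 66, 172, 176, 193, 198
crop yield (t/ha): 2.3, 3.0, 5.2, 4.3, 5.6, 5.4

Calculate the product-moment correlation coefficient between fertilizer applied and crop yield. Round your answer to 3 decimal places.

n = 6, Σx = 833, Σy = 25.8, Σxy = 4063.6, Σx² = 142153, Σy² = 120.34
Sxx = Σx² − (Σx)²/n = 142153 − 115648.166667 = 26504.833333
Sxy = Σxy − (Σx)(Σy)/n = 4063.6 − 3581.9 = 481.7
Syy = Σy² − (Σy)²/n = 120.34 − 110.94 = 9.4
r = Sxy/√(Sxx·Syy) = 481.7/√(249145.433333) = 481.7/499.144702 = 0.965051

0.965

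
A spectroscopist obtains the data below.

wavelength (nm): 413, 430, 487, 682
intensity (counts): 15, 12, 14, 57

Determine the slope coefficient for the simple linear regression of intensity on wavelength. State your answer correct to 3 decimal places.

0.170

n = 4, Σx = 2012, Σy = 98, Σxy = 57047, Σx² = 1057762
Sxx = Σx² − (Σx)²/n = 1057762 − 1012036 = 45726
Sxy = Σxy − (Σx)(Σy)/n = 57047 − 49294 = 7753
b = Sxy/Sxx = 7753/45726 = 0.169553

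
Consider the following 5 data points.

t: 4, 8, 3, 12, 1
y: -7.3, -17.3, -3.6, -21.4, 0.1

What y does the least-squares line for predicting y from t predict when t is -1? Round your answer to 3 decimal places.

n = 5, Σx = 28, Σy = -49.5, Σxy = -435.1, Σx² = 234
Sxx = Σx² − (Σx)²/n = 234 − 156.8 = 77.2
Sxy = Σxy − (Σx)(Σy)/n = -435.1 − (-277.2) = -157.9
b = Sxy/Sxx = -157.9/77.2 = -2.045337
a = ȳ − b·x̄ = -9.9 − (-2.045337)·5.6 = 1.553886
ŷ(-1) = a + b·-1 = 1.553886 + (-2.045337)·(-1) = 3.599223

3.599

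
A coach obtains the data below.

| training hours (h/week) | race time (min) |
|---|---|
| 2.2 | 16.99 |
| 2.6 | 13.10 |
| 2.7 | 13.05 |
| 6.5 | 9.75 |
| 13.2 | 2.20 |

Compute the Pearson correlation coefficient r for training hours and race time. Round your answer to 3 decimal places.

-0.968

n = 5, Σx = 27.2, Σy = 55.09, Σxy = 199.088, Σx² = 235.38, Σy² = 730.4751
Sxx = Σx² − (Σx)²/n = 235.38 − 147.968 = 87.412
Sxy = Σxy − (Σx)(Σy)/n = 199.088 − 299.6896 = -100.6016
Syy = Σy² − (Σy)²/n = 730.4751 − 606.98162 = 123.49348
r = Sxy/√(Sxx·Syy) = -100.6016/√(10794.812074) = -100.6016/103.898085 = -0.968272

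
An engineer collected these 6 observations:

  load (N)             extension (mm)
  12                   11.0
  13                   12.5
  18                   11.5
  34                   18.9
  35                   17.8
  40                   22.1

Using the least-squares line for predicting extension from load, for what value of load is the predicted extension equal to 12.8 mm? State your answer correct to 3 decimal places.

n = 6, Σx = 152, Σy = 93.8, Σxy = 2651.1, Σx² = 4618
Sxx = Σx² − (Σx)²/n = 4618 − 3850.666667 = 767.333333
Sxy = Σxy − (Σx)(Σy)/n = 2651.1 − 2376.266667 = 274.833333
b = Sxy/Sxx = 274.833333/767.333333 = 0.358167
a = ȳ − b·x̄ = 15.633333 − 0.358167·25.333333 = 6.559774
Set a + b·x = 12.8: x = (12.8 − 6.559774) / 0.358167 = 17.422680

17.423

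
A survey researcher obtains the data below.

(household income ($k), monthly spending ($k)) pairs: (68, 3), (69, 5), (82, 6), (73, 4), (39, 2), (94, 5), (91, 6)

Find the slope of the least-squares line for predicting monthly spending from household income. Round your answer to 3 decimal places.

n = 7, Σx = 516, Σy = 31, Σxy = 2427, Σx² = 40076
Sxx = Σx² − (Σx)²/n = 40076 − 38036.571429 = 2039.428571
Sxy = Σxy − (Σx)(Σy)/n = 2427 − 2285.142857 = 141.857143
b = Sxy/Sxx = 141.857143/2039.428571 = 0.069557

0.070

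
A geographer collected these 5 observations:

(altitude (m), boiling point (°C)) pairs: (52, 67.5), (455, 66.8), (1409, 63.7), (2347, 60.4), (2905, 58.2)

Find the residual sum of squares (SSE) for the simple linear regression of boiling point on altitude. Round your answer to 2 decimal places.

n = 5, Σx = 7168, Σy = 316.6, Σxy = 434487.1, Σx² = 16142444, Σy² = 20111.58
Sxx = Σx² − (Σx)²/n = 16142444 − 10276044.8 = 5866399.2
Sxy = Σxy − (Σx)(Σy)/n = 434487.1 − 453877.76 = -19390.66
Syy = Σy² − (Σy)²/n = 20111.58 − 20047.112 = 64.468
b = Sxy/Sxx = -19390.66/5866399.2 = -0.003305
SSE = Syy − b·Sxy = 64.468 − (-0.003305)·(-19390.66) = 0.374562

0.37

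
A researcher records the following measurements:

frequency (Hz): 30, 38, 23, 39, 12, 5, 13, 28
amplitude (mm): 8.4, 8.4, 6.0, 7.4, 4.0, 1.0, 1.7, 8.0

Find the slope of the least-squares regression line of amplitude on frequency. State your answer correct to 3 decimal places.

0.220

n = 8, Σx = 188, Σy = 44.9, Σxy = 1296.9, Σx² = 5516
Sxx = Σx² − (Σx)²/n = 5516 − 4418 = 1098
Sxy = Σxy − (Σx)(Σy)/n = 1296.9 − 1055.15 = 241.75
b = Sxy/Sxx = 241.75/1098 = 0.220173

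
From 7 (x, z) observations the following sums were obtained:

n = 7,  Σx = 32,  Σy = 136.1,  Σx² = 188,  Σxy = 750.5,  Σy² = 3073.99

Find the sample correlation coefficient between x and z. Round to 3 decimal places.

0.961

Sxx = Σx² − (Σx)²/n = 188 − 146.285714 = 41.714286
Sxy = Σxy − (Σx)(Σy)/n = 750.5 − 622.171429 = 128.328571
Syy = Σy² − (Σy)²/n = 3073.99 − 2646.172857 = 427.817143
r = Sxy/√(Sxx·Syy) = 128.328571/√(17846.086531) = 128.328571/133.589246 = 0.960621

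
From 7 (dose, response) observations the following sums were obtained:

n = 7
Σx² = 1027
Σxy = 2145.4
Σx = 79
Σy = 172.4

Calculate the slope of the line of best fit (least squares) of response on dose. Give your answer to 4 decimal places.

Sxx = Σx² − (Σx)²/n = 1027 − 891.571429 = 135.428571
Sxy = Σxy − (Σx)(Σy)/n = 2145.4 − 1945.657143 = 199.742857
b = Sxy/Sxx = 199.742857/135.428571 = 1.474895

1.4749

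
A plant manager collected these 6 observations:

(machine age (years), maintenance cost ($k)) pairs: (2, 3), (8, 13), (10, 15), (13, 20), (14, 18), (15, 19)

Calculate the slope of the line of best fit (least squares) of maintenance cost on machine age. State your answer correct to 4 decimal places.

n = 6, Σx = 62, Σy = 88, Σxy = 1057, Σx² = 758
Sxx = Σx² − (Σx)²/n = 758 − 640.666667 = 117.333333
Sxy = Σxy − (Σx)(Σy)/n = 1057 − 909.333333 = 147.666667
b = Sxy/Sxx = 147.666667/117.333333 = 1.258523

1.2585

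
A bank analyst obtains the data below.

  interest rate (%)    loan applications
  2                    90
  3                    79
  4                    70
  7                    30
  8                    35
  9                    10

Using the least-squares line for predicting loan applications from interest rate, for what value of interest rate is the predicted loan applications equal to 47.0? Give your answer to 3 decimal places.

5.992

n = 6, Σx = 33, Σy = 314, Σxy = 1277, Σx² = 223
Sxx = Σx² − (Σx)²/n = 223 − 181.5 = 41.5
Sxy = Σxy − (Σx)(Σy)/n = 1277 − 1727 = -450
b = Sxy/Sxx = -450/41.5 = -10.843373
a = ȳ − b·x̄ = 52.333333 − (-10.843373)·5.5 = 111.971888
Set a + b·x = 47.0: x = (47.0 − 111.971888) / (-10.843373) = 5.991852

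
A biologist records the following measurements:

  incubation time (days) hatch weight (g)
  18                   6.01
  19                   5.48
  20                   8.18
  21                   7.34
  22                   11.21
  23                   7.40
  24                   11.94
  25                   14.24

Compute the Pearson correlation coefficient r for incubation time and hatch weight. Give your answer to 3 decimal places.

n = 8, Σx = 172, Σy = 71.8, Σxy = 1589.42, Σx² = 3740, Σy² = 712.7038
Sxx = Σx² − (Σx)²/n = 3740 − 3698 = 42
Sxy = Σxy − (Σx)(Σy)/n = 1589.42 − 1543.7 = 45.72
Syy = Σy² − (Σy)²/n = 712.7038 − 644.405 = 68.2988
r = Sxy/√(Sxx·Syy) = 45.72/√(2868.5496) = 45.72/53.558842 = 0.853641

0.854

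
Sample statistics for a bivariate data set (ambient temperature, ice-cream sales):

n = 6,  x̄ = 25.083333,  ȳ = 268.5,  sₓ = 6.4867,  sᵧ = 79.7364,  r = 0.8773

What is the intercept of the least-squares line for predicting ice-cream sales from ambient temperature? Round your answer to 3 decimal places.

-1.999

b = r · sᵧ/sₓ = 0.8773 · 79.7364/6.4867 = 10.784026
a = ȳ − b·x̄ = 268.5 − 10.784026·25.083333 = -1.999324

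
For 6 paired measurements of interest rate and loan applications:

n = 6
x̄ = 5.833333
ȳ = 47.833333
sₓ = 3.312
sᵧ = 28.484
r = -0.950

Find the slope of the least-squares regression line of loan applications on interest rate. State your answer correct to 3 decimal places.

b = r · sᵧ/sₓ = -0.95 · 28.484/3.312 = -8.170229

-8.170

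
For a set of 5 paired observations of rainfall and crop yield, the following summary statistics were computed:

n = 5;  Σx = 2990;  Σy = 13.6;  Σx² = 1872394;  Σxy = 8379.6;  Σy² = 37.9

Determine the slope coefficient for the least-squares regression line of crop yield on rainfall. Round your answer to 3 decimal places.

0.003

Sxx = Σx² − (Σx)²/n = 1872394 − 1788020 = 84374
Sxy = Σxy − (Σx)(Σy)/n = 8379.6 − 8132.8 = 246.8
b = Sxy/Sxx = 246.8/84374 = 0.002925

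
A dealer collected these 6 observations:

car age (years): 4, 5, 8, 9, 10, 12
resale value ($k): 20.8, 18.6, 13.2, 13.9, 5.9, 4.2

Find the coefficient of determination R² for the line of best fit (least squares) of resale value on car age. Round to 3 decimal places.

0.918

n = 6, Σx = 48, Σy = 76.6, Σxy = 516.3, Σx² = 430, Σy² = 1198.5
Sxx = Σx² − (Σx)²/n = 430 − 384 = 46
Sxy = Σxy − (Σx)(Σy)/n = 516.3 − 612.8 = -96.5
Syy = Σy² − (Σy)²/n = 1198.5 − 977.926667 = 220.573333
R² = Sxy²/(Sxx·Syy) = (-96.5)²/(46·220.573333) = 0.917791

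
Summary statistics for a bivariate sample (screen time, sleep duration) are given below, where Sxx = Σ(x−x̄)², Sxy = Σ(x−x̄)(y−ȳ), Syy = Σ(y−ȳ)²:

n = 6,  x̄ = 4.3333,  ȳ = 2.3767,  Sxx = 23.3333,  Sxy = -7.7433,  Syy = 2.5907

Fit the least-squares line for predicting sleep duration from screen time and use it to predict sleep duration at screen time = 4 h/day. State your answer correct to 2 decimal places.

b = Sxy/Sxx = -7.7433/23.3333 = -0.331856
a = ȳ − b·x̄ = 2.3767 − (-0.331856)·4.3333 = 3.814732
ŷ(4) = a + b·4 = 3.814732 + (-0.331856)·4 = 2.487308

2.49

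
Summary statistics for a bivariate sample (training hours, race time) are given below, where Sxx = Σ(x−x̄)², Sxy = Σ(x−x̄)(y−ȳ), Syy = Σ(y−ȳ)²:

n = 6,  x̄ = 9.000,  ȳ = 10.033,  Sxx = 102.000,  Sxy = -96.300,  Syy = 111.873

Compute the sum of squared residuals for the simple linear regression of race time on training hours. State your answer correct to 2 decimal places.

20.95

b = Sxy/Sxx = -96.3/102 = -0.944118
SSE = Syy − b·Sxy = 111.873 − (-0.944118)·(-96.3) = 20.954471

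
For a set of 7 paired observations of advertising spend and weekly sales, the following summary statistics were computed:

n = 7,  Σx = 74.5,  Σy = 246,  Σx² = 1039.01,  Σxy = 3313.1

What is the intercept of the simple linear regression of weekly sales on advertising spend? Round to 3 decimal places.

Sxx = Σx² − (Σx)²/n = 1039.01 − 792.892857 = 246.117143
Sxy = Σxy − (Σx)(Σy)/n = 3313.1 − 2618.142857 = 694.957143
b = Sxy/Sxx = 694.957143/246.117143 = 2.823684
a = ȳ − b·x̄ = 35.142857 − 2.823684·10.642857 = 5.090787

5.091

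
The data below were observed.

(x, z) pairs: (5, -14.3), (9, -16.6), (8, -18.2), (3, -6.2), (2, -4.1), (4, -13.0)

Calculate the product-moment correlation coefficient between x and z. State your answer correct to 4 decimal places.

n = 6, Σx = 31, Σy = -72.4, Σxy = -445.3, Σx² = 199, Σy² = 1035.54
Sxx = Σx² − (Σx)²/n = 199 − 160.166667 = 38.833333
Sxy = Σxy − (Σx)(Σy)/n = -445.3 − (-374.066667) = -71.233333
Syy = Σy² − (Σy)²/n = 1035.54 − 873.626667 = 161.913333
r = Sxy/√(Sxx·Syy) = -71.233333/√(6287.634444) = -71.233333/79.294605 = -0.898338

-0.8983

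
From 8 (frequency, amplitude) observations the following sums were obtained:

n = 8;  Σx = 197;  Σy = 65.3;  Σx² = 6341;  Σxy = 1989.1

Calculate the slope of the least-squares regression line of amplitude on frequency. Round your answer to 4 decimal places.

0.2558

Sxx = Σx² − (Σx)²/n = 6341 − 4851.125 = 1489.875
Sxy = Σxy − (Σx)(Σy)/n = 1989.1 − 1608.0125 = 381.0875
b = Sxy/Sxx = 381.0875/1489.875 = 0.255785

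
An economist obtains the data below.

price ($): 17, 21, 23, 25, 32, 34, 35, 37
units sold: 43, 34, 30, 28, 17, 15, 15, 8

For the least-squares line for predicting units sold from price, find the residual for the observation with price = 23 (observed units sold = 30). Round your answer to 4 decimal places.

-1.6516

n = 8, Σx = 224, Σy = 190, Σxy = 4710, Σx² = 6658
Sxx = Σx² − (Σx)²/n = 6658 − 6272 = 386
Sxy = Σxy − (Σx)(Σy)/n = 4710 − 5320 = -610
b = Sxy/Sxx = -610/386 = -1.580311
a = ȳ − b·x̄ = 23.75 − (-1.580311)·28 = 67.998705
ŷ(23) = 67.998705 + (-1.580311)·23 = 31.651554
residual = y − ŷ = 30 − 31.651554 = -1.651554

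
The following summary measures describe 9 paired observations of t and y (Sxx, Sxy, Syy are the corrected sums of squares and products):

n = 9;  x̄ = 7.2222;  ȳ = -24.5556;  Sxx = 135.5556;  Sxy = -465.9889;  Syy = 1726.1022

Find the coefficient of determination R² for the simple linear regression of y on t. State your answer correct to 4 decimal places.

R² = Sxy²/(Sxx·Syy) = (-465.9889)²/(135.5556·1726.1022) = 0.928041

0.9280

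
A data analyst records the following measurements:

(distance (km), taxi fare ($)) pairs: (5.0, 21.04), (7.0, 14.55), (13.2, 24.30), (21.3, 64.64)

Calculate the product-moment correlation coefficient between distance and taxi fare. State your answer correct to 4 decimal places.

n = 4, Σx = 46.5, Σy = 124.53, Σxy = 1904.642, Σx² = 701.93, Σy² = 5423.2037
Sxx = Σx² − (Σx)²/n = 701.93 − 540.5625 = 161.3675
Sxy = Σxy − (Σx)(Σy)/n = 1904.642 − 1447.66125 = 456.98075
Syy = Σy² − (Σy)²/n = 5423.2037 − 3876.930225 = 1546.273475
r = Sxy/√(Sxx·Syy) = 456.98075/√(249518.284977) = 456.98075/499.518053 = 0.914843

0.9148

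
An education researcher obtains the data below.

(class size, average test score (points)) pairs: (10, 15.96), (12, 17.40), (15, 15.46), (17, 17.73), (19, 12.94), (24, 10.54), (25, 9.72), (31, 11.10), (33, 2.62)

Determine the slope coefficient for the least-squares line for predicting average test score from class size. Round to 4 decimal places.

-0.5151

n = 9, Σx = 186, Σy = 113.47, Σxy = 2074.09, Σx² = 4370
Sxx = Σx² − (Σx)²/n = 4370 − 3844 = 526
Sxy = Σxy − (Σx)(Σy)/n = 2074.09 − 2345.046667 = -270.956667
b = Sxy/Sxx = -270.956667/526 = -0.515127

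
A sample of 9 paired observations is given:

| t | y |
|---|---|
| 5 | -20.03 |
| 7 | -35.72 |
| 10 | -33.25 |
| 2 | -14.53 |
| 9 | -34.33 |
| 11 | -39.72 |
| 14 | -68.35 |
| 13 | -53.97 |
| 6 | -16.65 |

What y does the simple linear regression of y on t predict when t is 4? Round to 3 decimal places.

n = 9, Σx = 77, Σy = -316.55, Σxy = -3216.05, Σx² = 781
Sxx = Σx² − (Σx)²/n = 781 − 658.777778 = 122.222222
Sxy = Σxy − (Σx)(Σy)/n = -3216.05 − (-2708.261111) = -507.788889
b = Sxy/Sxx = -507.788889/122.222222 = -4.154636
a = ȳ − b·x̄ = -35.172222 − (-4.154636)·8.555556 = 0.373
ŷ(4) = a + b·4 = 0.373 + (-4.154636)·4 = -16.245545

-16.246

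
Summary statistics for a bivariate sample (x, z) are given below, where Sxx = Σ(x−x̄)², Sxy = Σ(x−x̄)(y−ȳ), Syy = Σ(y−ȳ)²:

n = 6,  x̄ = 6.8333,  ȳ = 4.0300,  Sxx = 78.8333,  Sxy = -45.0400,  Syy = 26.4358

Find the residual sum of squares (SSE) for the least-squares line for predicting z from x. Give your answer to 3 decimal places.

0.703

b = Sxy/Sxx = -45.04/78.8333 = -0.571332
SSE = Syy − b·Sxy = 26.4358 − (-0.571332)·(-45.04) = 0.702999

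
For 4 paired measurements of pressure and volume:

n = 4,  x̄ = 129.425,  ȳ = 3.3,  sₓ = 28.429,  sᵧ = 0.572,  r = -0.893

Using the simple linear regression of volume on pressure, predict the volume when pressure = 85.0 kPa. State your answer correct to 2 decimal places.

4.10

b = r · sᵧ/sₓ = -0.893 · 0.572/28.429 = -0.017967
a = ȳ − b·x̄ = 3.3 − (-0.017967)·129.425 = 5.625434
ŷ(85.0) = a + b·85.0 = 5.625434 + (-0.017967)·85 = 4.098203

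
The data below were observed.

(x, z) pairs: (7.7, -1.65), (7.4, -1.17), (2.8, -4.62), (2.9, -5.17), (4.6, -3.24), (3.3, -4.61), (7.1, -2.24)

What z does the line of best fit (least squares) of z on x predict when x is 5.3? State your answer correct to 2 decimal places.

n = 7, Σx = 35.8, Σy = -22.7, Σxy = -95.313, Σx² = 212.76
Sxx = Σx² − (Σx)²/n = 212.76 − 183.091429 = 29.668571
Sxy = Σxy − (Σx)(Σy)/n = -95.313 − (-116.094286) = 20.781286
b = Sxy/Sxx = 20.781286/29.668571 = 0.700448
a = ȳ − b·x̄ = -3.242857 − 0.700448·5.114286 = -6.825147
ŷ(5.3) = a + b·5.3 = -6.825147 + 0.700448·5.3 = -3.112774

-3.11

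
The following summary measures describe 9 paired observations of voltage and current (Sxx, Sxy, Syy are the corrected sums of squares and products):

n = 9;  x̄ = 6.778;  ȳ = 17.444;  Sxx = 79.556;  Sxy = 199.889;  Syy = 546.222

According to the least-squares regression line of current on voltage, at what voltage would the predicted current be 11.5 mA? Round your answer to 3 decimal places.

b = Sxy/Sxx = 199.889/79.556 = 2.512557
a = ȳ − b·x̄ = 17.444 − 2.512557·6.778 = 0.413887
Set a + b·x = 11.5: x = (11.5 − 0.413887) / 2.512557 = 4.412283

4.412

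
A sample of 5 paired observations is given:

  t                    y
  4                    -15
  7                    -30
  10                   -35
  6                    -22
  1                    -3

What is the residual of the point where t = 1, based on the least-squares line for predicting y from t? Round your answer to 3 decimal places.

n = 5, Σx = 28, Σy = -105, Σxy = -755, Σx² = 202
Sxx = Σx² − (Σx)²/n = 202 − 156.8 = 45.2
Sxy = Σxy − (Σx)(Σy)/n = -755 − (-588) = -167
b = Sxy/Sxx = -167/45.2 = -3.694690
a = ȳ − b·x̄ = -21 − (-3.694690)·5.6 = -0.309735
ŷ(1) = -0.309735 + (-3.694690)·1 = -4.004425
residual = y − ŷ = -3 − (-4.004425) = 1.004425

1.004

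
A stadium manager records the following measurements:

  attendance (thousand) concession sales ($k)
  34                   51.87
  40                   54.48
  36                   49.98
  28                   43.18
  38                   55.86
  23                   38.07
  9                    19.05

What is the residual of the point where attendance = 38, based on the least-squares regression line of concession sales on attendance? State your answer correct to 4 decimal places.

1.4613

n = 7, Σx = 208, Σy = 312.49, Σxy = 10120.84, Σx² = 6890
Sxx = Σx² − (Σx)²/n = 6890 − 6180.571429 = 709.428571
Sxy = Σxy − (Σx)(Σy)/n = 10120.84 − 9285.417143 = 835.422857
b = Sxy/Sxx = 835.422857/709.428571 = 1.177600
a = ȳ − b·x̄ = 44.641429 − 1.177600·29.714286 = 9.649895
ŷ(38) = 9.649895 + 1.177600·38 = 54.398683
residual = y − ŷ = 55.86 − 54.398683 = 1.461317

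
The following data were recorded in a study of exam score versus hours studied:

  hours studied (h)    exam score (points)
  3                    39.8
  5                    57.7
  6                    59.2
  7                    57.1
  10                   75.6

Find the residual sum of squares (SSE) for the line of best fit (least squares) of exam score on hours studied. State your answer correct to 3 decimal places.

n = 5, Σx = 31, Σy = 289.4, Σxy = 1918.8, Σx² = 219, Σy² = 17393.74
Sxx = Σx² − (Σx)²/n = 219 − 192.2 = 26.8
Sxy = Σxy − (Σx)(Σy)/n = 1918.8 − 1794.28 = 124.52
Syy = Σy² − (Σy)²/n = 17393.74 − 16750.472 = 643.268
b = Sxy/Sxx = 124.52/26.8 = 4.646269
SSE = Syy − b·Sxy = 643.268 − 4.646269·124.52 = 64.714627

64.715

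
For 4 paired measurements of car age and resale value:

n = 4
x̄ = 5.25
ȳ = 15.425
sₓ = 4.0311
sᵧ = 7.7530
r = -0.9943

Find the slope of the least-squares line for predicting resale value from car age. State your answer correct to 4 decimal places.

b = r · sᵧ/sₓ = -0.9943 · 7.753/4.0311 = -1.912334

-1.9123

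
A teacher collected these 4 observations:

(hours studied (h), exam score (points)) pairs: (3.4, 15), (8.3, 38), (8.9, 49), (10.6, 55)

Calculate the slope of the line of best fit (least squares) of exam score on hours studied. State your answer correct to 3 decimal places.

n = 4, Σx = 31.2, Σy = 157, Σxy = 1385.5, Σx² = 272.02
Sxx = Σx² − (Σx)²/n = 272.02 − 243.36 = 28.66
Sxy = Σxy − (Σx)(Σy)/n = 1385.5 − 1224.6 = 160.9
b = Sxy/Sxx = 160.9/28.66 = 5.614096

5.614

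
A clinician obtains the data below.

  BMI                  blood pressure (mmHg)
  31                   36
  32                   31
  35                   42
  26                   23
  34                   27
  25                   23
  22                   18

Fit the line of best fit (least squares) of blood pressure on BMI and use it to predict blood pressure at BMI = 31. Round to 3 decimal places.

30.988

n = 7, Σx = 205, Σy = 200, Σxy = 6065, Σx² = 6151
Sxx = Σx² − (Σx)²/n = 6151 − 6003.571429 = 147.428571
Sxy = Σxy − (Σx)(Σy)/n = 6065 − 5857.142857 = 207.857143
b = Sxy/Sxx = 207.857143/147.428571 = 1.409884
a = ȳ − b·x̄ = 28.571429 − 1.409884·29.285714 = -12.718023
ŷ(31) = a + b·31 = -12.718023 + 1.409884·31 = 30.988372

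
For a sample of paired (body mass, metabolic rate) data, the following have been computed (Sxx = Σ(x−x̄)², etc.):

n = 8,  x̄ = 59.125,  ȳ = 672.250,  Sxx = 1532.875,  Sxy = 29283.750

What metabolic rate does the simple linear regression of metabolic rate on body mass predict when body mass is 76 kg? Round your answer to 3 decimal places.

994.627

b = Sxy/Sxx = 29283.75/1532.875 = 19.103808
a = ȳ − b·x̄ = 672.25 − 19.103808·59.125 = -457.262660
ŷ(76) = a + b·76 = -457.262660 + 19.103808·76 = 994.626763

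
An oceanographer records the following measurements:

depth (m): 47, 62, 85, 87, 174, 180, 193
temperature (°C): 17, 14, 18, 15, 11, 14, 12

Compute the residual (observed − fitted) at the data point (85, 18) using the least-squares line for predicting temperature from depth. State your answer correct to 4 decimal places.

n = 7, Σx = 828, Σy = 101, Σxy = 11252, Σx² = 120772
Sxx = Σx² − (Σx)²/n = 120772 − 97940.571429 = 22831.428571
Sxy = Σxy − (Σx)(Σy)/n = 11252 − 11946.857143 = -694.857143
b = Sxy/Sxx = -694.857143/22831.428571 = -0.030434
a = ȳ − b·x̄ = 14.428571 − (-0.030434)·118.285714 = 18.028507
ŷ(85) = 18.028507 + (-0.030434)·85 = 15.441597
residual = y − ŷ = 18 − 15.441597 = 2.558403

2.5584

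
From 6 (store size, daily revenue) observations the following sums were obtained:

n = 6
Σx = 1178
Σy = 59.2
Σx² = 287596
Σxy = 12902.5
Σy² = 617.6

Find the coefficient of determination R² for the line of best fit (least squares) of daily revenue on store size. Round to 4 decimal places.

Sxx = Σx² − (Σx)²/n = 287596 − 231280.666667 = 56315.333333
Sxy = Σxy − (Σx)(Σy)/n = 12902.5 − 11622.933333 = 1279.566667
Syy = Σy² − (Σy)²/n = 617.6 − 584.106667 = 33.493333
R² = Sxy²/(Sxx·Syy) = (1279.566667)²/(56315.333333·33.493333) = 0.868042

0.8680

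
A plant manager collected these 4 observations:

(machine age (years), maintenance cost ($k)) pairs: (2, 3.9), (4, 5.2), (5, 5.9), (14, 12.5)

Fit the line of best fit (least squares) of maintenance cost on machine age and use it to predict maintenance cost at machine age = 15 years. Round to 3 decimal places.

n = 4, Σx = 25, Σy = 27.5, Σxy = 233.1, Σx² = 241
Sxx = Σx² − (Σx)²/n = 241 − 156.25 = 84.75
Sxy = Σxy − (Σx)(Σy)/n = 233.1 − 171.875 = 61.225
b = Sxy/Sxx = 61.225/84.75 = 0.722419
a = ȳ − b·x̄ = 6.875 − 0.722419·6.25 = 2.359882
ŷ(15) = a + b·15 = 2.359882 + 0.722419·15 = 13.196165

13.196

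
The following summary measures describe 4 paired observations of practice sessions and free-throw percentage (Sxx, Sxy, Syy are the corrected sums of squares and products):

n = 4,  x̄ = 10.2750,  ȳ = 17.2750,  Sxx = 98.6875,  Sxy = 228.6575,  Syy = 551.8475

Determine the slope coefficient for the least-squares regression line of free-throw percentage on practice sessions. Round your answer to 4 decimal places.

2.3170

b = Sxy/Sxx = 228.6575/98.6875 = 2.316985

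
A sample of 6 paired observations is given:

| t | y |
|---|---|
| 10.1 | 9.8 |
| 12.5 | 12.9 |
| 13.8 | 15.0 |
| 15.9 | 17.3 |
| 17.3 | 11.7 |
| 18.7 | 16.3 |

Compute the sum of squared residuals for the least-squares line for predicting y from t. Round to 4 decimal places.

25.7430

n = 6, Σx = 88.3, Σy = 83, Σxy = 1249.52, Σx² = 1350.49, Σy² = 1189.32
Sxx = Σx² − (Σx)²/n = 1350.49 − 1299.481667 = 51.008333
Sxy = Σxy − (Σx)(Σy)/n = 1249.52 − 1221.483333 = 28.036667
Syy = Σy² − (Σy)²/n = 1189.32 − 1148.166667 = 41.153333
b = Sxy/Sxx = 28.036667/51.008333 = 0.549649
SSE = Syy − b·Sxy = 41.153333 − 0.549649·28.036667 = 25.743015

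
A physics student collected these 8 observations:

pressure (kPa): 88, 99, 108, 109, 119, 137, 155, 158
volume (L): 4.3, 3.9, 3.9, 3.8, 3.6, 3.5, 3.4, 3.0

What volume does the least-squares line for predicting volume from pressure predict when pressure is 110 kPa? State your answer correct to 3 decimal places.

3.842

n = 8, Σx = 973, Σy = 29.4, Σxy = 3508.8, Σx² = 123009
Sxx = Σx² − (Σx)²/n = 123009 − 118341.125 = 4667.875
Sxy = Σxy − (Σx)(Σy)/n = 3508.8 − 3575.775 = -66.975
b = Sxy/Sxx = -66.975/4667.875 = -0.014348
a = ȳ − b·x̄ = 3.675 − (-0.014348)·121.625 = 5.420084
ŷ(110) = a + b·110 = 5.420084 + (-0.014348)·110 = 3.841796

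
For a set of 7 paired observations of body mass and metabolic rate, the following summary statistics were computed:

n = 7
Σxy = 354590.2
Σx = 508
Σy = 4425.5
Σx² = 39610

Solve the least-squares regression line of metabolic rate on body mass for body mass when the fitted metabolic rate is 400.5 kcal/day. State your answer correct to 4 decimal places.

53.5512

Sxx = Σx² − (Σx)²/n = 39610 − 36866.285714 = 2743.714286
Sxy = Σxy − (Σx)(Σy)/n = 354590.2 − 321164.857143 = 33425.342857
b = Sxy/Sxx = 33425.342857/2743.714286 = 12.182516
a = ȳ − b·x̄ = 632.214286 − 12.182516·72.571429 = -251.888295
Set a + b·x = 400.5: x = (400.5 − (-251.888295)) / 12.182516 = 53.551196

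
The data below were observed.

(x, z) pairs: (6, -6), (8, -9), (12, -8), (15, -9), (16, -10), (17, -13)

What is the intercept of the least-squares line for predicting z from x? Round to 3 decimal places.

-4.095

n = 6, Σx = 74, Σy = -55, Σxy = -720, Σx² = 1014
Sxx = Σx² − (Σx)²/n = 1014 − 912.666667 = 101.333333
Sxy = Σxy − (Σx)(Σy)/n = -720 − (-678.333333) = -41.666667
b = Sxy/Sxx = -41.666667/101.333333 = -0.411184
a = ȳ − b·x̄ = -9.166667 − (-0.411184)·12.333333 = -4.095395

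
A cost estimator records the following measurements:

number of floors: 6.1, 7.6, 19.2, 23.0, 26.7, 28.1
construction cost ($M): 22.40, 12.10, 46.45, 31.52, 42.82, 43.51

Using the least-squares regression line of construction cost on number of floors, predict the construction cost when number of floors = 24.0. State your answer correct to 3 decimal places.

n = 6, Σx = 110.7, Σy = 198.8, Σxy = 4211.325, Σx² = 2495.11
Sxx = Σx² − (Σx)²/n = 2495.11 − 2042.415 = 452.695
Sxy = Σxy − (Σx)(Σy)/n = 4211.325 − 3667.86 = 543.465
b = Sxy/Sxx = 543.465/452.695 = 1.200510
a = ȳ − b·x̄ = 33.133333 − 1.200510·18.45 = 10.983919
ŷ(24.0) = a + b·24.0 = 10.983919 + 1.200510·24 = 39.796165

39.796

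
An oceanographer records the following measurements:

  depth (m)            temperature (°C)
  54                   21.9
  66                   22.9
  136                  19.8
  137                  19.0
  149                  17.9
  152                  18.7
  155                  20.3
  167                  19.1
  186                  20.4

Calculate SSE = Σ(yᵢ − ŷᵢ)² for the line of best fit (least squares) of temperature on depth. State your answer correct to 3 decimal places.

n = 9, Σx = 1202, Σy = 180, Σxy = 23629.9, Σx² = 176352, Σy² = 3620.22
Sxx = Σx² − (Σx)²/n = 176352 − 160533.777778 = 15818.222222
Sxy = Σxy − (Σx)(Σy)/n = 23629.9 − 24040 = -410.1
Syy = Σy² − (Σy)²/n = 3620.22 − 3600 = 20.22
b = Sxy/Sxx = -410.1/15818.222222 = -0.025926
SSE = Syy − b·Sxy = 20.22 − (-0.025926)·(-410.1) = 9.587831

9.588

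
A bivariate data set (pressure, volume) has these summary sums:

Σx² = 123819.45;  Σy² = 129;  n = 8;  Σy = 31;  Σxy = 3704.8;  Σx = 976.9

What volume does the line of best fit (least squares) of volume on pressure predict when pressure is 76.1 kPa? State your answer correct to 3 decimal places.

Sxx = Σx² − (Σx)²/n = 123819.45 − 119291.70125 = 4527.74875
Sxy = Σxy − (Σx)(Σy)/n = 3704.8 − 3785.4875 = -80.6875
b = Sxy/Sxx = -80.6875/4527.74875 = -0.017821
a = ȳ − b·x̄ = 3.875 − (-0.017821)·122.1125 = 6.051126
ŷ(76.1) = a + b·76.1 = 6.051126 + (-0.017821)·76.1 = 4.694973

4.695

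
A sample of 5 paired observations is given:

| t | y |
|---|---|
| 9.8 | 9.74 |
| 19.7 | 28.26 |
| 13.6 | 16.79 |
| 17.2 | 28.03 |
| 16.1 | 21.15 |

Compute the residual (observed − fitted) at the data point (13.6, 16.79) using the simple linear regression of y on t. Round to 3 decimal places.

n = 5, Σx = 76.4, Σy = 103.97, Σxy = 1703.149, Σx² = 1224.14
Sxx = Σx² − (Σx)²/n = 1224.14 − 1167.392 = 56.748
Sxy = Σxy − (Σx)(Σy)/n = 1703.149 − 1588.6616 = 114.4874
b = Sxy/Sxx = 114.4874/56.748 = 2.017470
a = ȳ − b·x̄ = 20.794 − 2.017470·15.28 = -10.032945
ŷ(13.6) = -10.032945 + 2.017470·13.6 = 17.404650
residual = y − ŷ = 16.79 − 17.404650 = -0.614650

-0.615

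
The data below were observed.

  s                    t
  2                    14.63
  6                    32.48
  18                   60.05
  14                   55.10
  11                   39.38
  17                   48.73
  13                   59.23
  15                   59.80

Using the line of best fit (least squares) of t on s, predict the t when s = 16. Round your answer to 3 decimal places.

56.972

n = 8, Σx = 96, Σy = 369.4, Σxy = 5005.02, Σx² = 1364
Sxx = Σx² − (Σx)²/n = 1364 − 1152 = 212
Sxy = Σxy − (Σx)(Σy)/n = 5005.02 − 4432.8 = 572.22
b = Sxy/Sxx = 572.22/212 = 2.699151
a = ȳ − b·x̄ = 46.175 − 2.699151·12 = 13.785189
ŷ(16) = a + b·16 = 13.785189 + 2.699151·16 = 56.971604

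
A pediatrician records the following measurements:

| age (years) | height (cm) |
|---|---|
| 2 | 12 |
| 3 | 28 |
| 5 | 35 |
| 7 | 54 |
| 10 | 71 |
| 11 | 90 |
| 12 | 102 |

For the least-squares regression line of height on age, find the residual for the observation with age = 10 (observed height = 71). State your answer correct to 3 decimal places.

-8.645

n = 7, Σx = 50, Σy = 392, Σxy = 3585, Σx² = 452
Sxx = Σx² − (Σx)²/n = 452 − 357.142857 = 94.857143
Sxy = Σxy − (Σx)(Σy)/n = 3585 − 2800 = 785
b = Sxy/Sxx = 785/94.857143 = 8.275602
a = ȳ − b·x̄ = 56 − 8.275602·7.142857 = -3.111446
ŷ(10) = -3.111446 + 8.275602·10 = 79.644578
residual = y − ŷ = 71 − 79.644578 = -8.644578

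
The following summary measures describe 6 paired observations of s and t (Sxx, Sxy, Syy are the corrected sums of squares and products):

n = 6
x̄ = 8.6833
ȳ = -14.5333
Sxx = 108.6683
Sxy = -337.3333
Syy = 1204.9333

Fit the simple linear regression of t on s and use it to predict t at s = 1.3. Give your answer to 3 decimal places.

8.386

b = Sxy/Sxx = -337.3333/108.6683 = -3.104248
a = ȳ − b·x̄ = -14.5333 − (-3.104248)·8.6833 = 12.421812
ŷ(1.3) = a + b·1.3 = 12.421812 + (-3.104248)·1.3 = 8.386291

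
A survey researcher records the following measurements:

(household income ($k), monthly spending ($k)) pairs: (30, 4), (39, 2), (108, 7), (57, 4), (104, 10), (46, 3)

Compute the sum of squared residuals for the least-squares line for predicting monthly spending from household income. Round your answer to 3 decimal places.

n = 6, Σx = 384, Σy = 30, Σxy = 2360, Σx² = 30266, Σy² = 194
Sxx = Σx² − (Σx)²/n = 30266 − 24576 = 5690
Sxy = Σxy − (Σx)(Σy)/n = 2360 − 1920 = 440
Syy = Σy² − (Σy)²/n = 194 − 150 = 44
b = Sxy/Sxx = 440/5690 = 0.077329
SSE = Syy − b·Sxy = 44 − 0.077329·440 = 9.975395

9.975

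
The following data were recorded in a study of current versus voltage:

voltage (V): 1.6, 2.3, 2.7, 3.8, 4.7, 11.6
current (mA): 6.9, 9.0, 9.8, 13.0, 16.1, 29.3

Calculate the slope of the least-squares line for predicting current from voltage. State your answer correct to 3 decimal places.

n = 6, Σx = 26.7, Σy = 84.1, Σxy = 523.15, Σx² = 186.23
Sxx = Σx² − (Σx)²/n = 186.23 − 118.815 = 67.415
Sxy = Σxy − (Σx)(Σy)/n = 523.15 − 374.245 = 148.905
b = Sxy/Sxx = 148.905/67.415 = 2.208781

2.209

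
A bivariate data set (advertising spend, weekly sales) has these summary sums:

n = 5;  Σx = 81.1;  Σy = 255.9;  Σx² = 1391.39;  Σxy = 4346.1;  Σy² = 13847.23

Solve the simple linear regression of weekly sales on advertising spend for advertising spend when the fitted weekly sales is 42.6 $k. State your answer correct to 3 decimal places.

12.885

Sxx = Σx² − (Σx)²/n = 1391.39 − 1315.442 = 75.948
Sxy = Σxy − (Σx)(Σy)/n = 4346.1 − 4150.698 = 195.402
b = Sxy/Sxx = 195.402/75.948 = 2.572839
a = ȳ − b·x̄ = 51.18 − 2.572839·16.22 = 9.448546
Set a + b·x = 42.6: x = (42.6 − 9.448546) / 2.572839 = 12.885163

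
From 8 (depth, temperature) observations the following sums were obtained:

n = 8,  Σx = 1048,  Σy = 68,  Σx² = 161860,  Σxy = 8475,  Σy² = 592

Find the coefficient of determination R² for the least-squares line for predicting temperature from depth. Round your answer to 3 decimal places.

0.545

Sxx = Σx² − (Σx)²/n = 161860 − 137288 = 24572
Sxy = Σxy − (Σx)(Σy)/n = 8475 − 8908 = -433
Syy = Σy² − (Σy)²/n = 592 − 578 = 14
R² = Sxy²/(Sxx·Syy) = (-433)²/(24572·14) = 0.545013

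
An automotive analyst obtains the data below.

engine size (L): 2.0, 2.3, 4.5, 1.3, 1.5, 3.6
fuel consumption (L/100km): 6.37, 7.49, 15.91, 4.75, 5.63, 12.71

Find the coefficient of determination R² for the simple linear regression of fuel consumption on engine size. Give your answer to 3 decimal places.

0.991

n = 6, Σx = 15.2, Σy = 52.86, Σxy = 161.938, Σx² = 46.44, Σy² = 565.6086
Sxx = Σx² − (Σx)²/n = 46.44 − 38.506667 = 7.933333
Sxy = Σxy − (Σx)(Σy)/n = 161.938 − 133.912 = 28.026
Syy = Σy² − (Σy)²/n = 565.6086 − 465.6966 = 99.912
R² = Sxy²/(Sxx·Syy) = (28.026)²/(7.933333·99.912) = 0.990943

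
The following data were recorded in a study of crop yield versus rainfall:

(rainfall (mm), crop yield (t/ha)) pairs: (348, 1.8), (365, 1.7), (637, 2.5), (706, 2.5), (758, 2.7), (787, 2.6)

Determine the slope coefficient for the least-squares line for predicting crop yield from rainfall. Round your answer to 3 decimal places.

n = 6, Σx = 3601, Σy = 13.8, Σxy = 8697.2, Σx² = 2352467
Sxx = Σx² − (Σx)²/n = 2352467 − 2161200.166667 = 191266.833333
Sxy = Σxy − (Σx)(Σy)/n = 8697.2 − 8282.3 = 414.9
b = Sxy/Sxx = 414.9/191266.833333 = 0.002169

0.002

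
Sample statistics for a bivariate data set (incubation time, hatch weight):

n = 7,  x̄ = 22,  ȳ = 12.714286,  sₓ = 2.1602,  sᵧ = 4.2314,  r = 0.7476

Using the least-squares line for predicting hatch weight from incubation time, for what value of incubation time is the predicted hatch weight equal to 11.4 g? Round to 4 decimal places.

b = r · sᵧ/sₓ = 0.7476 · 4.2314/2.1602 = 1.464399
a = ȳ − b·x̄ = 12.714286 − 1.464399·22 = -19.502491
Set a + b·x = 11.4: x = (11.4 − (-19.502491)) / 1.464399 = 21.102508

21.1025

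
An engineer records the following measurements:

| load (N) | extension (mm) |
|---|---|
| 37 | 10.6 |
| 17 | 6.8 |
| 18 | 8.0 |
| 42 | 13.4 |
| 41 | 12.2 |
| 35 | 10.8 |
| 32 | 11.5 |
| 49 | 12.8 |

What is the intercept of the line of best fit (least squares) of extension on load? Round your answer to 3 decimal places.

4.290

n = 8, Σx = 271, Σy = 86.1, Σxy = 3088, Σx² = 10077
Sxx = Σx² − (Σx)²/n = 10077 − 9180.125 = 896.875
Sxy = Σxy − (Σx)(Σy)/n = 3088 − 2916.6375 = 171.3625
b = Sxy/Sxx = 171.3625/896.875 = 0.191066
a = ȳ − b·x̄ = 10.7625 − 0.191066·33.875 = 4.290132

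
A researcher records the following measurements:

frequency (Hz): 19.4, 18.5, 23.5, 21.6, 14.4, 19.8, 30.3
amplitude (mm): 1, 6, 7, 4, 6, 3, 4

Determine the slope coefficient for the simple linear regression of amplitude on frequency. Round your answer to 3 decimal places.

-0.033

n = 7, Σx = 147.5, Σy = 31, Σxy = 648.3, Σx² = 3254.91
Sxx = Σx² − (Σx)²/n = 3254.91 − 3108.035714 = 146.874286
Sxy = Σxy − (Σx)(Σy)/n = 648.3 − 653.214286 = -4.914286
b = Sxy/Sxx = -4.914286/146.874286 = -0.033459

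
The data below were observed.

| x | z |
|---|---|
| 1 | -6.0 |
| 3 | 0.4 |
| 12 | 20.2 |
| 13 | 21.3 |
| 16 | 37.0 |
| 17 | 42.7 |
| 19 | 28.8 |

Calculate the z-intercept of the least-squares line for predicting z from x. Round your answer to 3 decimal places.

n = 7, Σx = 81, Σy = 144.4, Σxy = 2379.6, Σx² = 1229
Sxx = Σx² − (Σx)²/n = 1229 − 937.285714 = 291.714286
Sxy = Σxy − (Σx)(Σy)/n = 2379.6 − 1670.914286 = 708.685714
b = Sxy/Sxx = 708.685714/291.714286 = 2.429383
a = ȳ − b·x̄ = 20.628571 − 2.429383·11.571429 = -7.482860

-7.483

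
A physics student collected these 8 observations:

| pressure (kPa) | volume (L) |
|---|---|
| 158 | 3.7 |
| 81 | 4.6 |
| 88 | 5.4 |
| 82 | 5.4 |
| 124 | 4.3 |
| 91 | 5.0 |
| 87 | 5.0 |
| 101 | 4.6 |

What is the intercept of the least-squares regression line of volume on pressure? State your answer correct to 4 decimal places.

n = 8, Σx = 812, Σy = 38, Σxy = 3763, Σx² = 87420
Sxx = Σx² − (Σx)²/n = 87420 − 82418 = 5002
Sxy = Σxy − (Σx)(Σy)/n = 3763 − 3857 = -94
b = Sxy/Sxx = -94/5002 = -0.018792
a = ȳ − b·x̄ = 4.75 − (-0.018792)·101.5 = 6.657437

6.6574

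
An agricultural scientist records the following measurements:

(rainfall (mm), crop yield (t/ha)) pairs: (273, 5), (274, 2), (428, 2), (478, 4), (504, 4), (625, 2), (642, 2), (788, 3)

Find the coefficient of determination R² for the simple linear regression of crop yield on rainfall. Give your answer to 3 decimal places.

n = 8, Σx = 4012, Σy = 24, Σxy = 11595, Σx² = 2239022, Σy² = 82
Sxx = Σx² − (Σx)²/n = 2239022 − 2012018 = 227004
Sxy = Σxy − (Σx)(Σy)/n = 11595 − 12036 = -441
Syy = Σy² − (Σy)²/n = 82 − 72 = 10
R² = Sxy²/(Sxx·Syy) = (-441)²/(227004·10) = 0.085673

0.086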